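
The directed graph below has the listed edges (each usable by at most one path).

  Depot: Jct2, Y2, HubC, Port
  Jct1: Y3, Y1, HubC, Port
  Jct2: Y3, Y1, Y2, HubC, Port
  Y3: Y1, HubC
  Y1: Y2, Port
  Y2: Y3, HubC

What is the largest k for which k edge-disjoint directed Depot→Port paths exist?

Assign every edge capacity 1; by Menger, the answer equals the max flow.
Path Depot→Port (+1); total 1.
Path Depot→Jct2→Port (+1); total 2.
Path Depot→Y2→Y3→Y1→Port (+1); total 3.
No residual Depot→Port path; max flow = 3.
Certifying cut of size 3: {Depot→Jct2, Depot→Port, Depot→Y2}.

3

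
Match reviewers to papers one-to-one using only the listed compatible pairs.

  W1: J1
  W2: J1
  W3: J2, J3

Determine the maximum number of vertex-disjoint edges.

2

Unit-capacity flow: source→left, listed edges, right→sink; max matching = max flow.
Augmenting path W1→J1 (+1); matched 1.
Augmenting path W3→J2 (+1); matched 2.
No augmenting path remains; maximum matching = 2.
König certificate: {W3, J1} is a vertex cover of size 2 (every listed pair touches it), so no matching can be larger.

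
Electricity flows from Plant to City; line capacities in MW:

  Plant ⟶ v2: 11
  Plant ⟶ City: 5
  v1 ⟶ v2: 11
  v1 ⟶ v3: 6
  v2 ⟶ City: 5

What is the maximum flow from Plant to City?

10

Augment Plant→City: bottleneck 5, flow now 5.
Augment Plant→v2→City: bottleneck 5, flow now 10.
No augmenting path remains; maximum flow = 10.
In the residual graph, reachable from Plant: {Plant, v2}.
Min-cut edges: Plant→City (5), v2→City (5); capacity 5 + 5 = 10.
This cut is saturated, so no flow can exceed 10.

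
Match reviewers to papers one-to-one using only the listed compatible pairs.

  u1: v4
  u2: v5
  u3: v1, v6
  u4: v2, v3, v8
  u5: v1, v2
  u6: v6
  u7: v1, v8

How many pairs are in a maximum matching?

7

Unit-capacity flow: source→left, listed edges, right→sink; max matching = max flow.
Augmenting path u1→v4 (+1); matched 1.
Augmenting path u2→v5 (+1); matched 2.
Augmenting path u3→v1 (+1); matched 3.
Augmenting path u4→v2 (+1); matched 4.
Augmenting path u6→v6 (+1); matched 5.
Augmenting path u7→v8 (+1); matched 6.
Augmenting path u5→v2→u4→v3 (+1); matched 7.
No augmenting path remains; maximum matching = 7.
König certificate: {u1, u2, u3, u4, u5, u6, u7} is a vertex cover of size 7 (every listed pair touches it), so no matching can be larger.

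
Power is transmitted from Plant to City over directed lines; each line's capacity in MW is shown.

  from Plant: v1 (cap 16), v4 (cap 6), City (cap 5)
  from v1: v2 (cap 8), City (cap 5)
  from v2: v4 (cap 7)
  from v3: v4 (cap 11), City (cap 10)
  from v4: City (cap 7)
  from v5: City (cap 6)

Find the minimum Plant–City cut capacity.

Augment Plant→City: bottleneck 5, flow now 5.
Augment Plant→v1→City: bottleneck 5, flow now 10.
Augment Plant→v4→City: bottleneck 6, flow now 16.
Augment Plant→v1→v2→v4→City: bottleneck 1, flow now 17.
No augmenting path remains; maximum flow = 17.
By max-flow min-cut, the minimum cut capacity equals the max flow.
In the residual graph, reachable from Plant: {Plant, v1, v2, v4}.
Min-cut edges: Plant→City (5), v1→City (5), v4→City (7); capacity 5 + 5 + 7 = 17.

17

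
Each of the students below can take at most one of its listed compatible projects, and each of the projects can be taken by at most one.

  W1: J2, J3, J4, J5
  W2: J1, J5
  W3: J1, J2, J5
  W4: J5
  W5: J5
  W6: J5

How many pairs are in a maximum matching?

Unit-capacity flow: source→left, listed edges, right→sink; max matching = max flow.
Augmenting path W1→J2 (+1); matched 1.
Augmenting path W2→J1 (+1); matched 2.
Augmenting path W3→J5 (+1); matched 3.
Augmenting path W4→J5→W3→J2→W1→J3 (+1); matched 4.
No augmenting path remains; maximum matching = 4.
König certificate: {W1, W2, W3, J5} is a vertex cover of size 4 (every listed pair touches it), so no matching can be larger.

4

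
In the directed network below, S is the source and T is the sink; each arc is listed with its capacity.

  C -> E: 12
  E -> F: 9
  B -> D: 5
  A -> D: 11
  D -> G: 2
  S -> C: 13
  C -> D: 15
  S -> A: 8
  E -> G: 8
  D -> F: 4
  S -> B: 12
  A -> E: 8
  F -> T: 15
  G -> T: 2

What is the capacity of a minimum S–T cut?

15

Augment S→A→D→F→T: bottleneck 4, flow now 4.
Augment S→A→D→G→T: bottleneck 2, flow now 6.
Augment S→A→E→F→T: bottleneck 2, flow now 8.
Augment S→C→E→F→T: bottleneck 7, flow now 15.
No augmenting path remains; maximum flow = 15.
By max-flow min-cut, the minimum cut capacity equals the max flow.
In the residual graph, reachable from S: {S, A, B, C, D, E, G}.
Min-cut edges: D→F (4), E→F (9), G→T (2); capacity 4 + 9 + 2 = 15.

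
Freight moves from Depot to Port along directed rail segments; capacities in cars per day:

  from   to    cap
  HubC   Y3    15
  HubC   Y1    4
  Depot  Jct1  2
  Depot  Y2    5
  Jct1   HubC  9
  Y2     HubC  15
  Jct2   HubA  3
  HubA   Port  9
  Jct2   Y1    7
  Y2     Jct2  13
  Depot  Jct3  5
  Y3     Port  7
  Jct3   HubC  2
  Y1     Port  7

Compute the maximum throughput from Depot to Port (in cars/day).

Augment Depot→Jct3→HubC→Y3→Port: bottleneck 2, flow now 2.
Augment Depot→Y2→Jct2→HubA→Port: bottleneck 3, flow now 5.
Augment Depot→Y2→Jct2→Y1→Port: bottleneck 2, flow now 7.
Augment Depot→Jct1→HubC→Y3→Port: bottleneck 2, flow now 9.
No augmenting path remains; maximum flow = 9.
In the residual graph, reachable from Depot: {Depot, Jct3}.
Min-cut edges: Depot→Y2 (5), Depot→Jct1 (2), Jct3→HubC (2); capacity 5 + 2 + 2 = 9.
This cut is saturated, so no flow can exceed 9.

9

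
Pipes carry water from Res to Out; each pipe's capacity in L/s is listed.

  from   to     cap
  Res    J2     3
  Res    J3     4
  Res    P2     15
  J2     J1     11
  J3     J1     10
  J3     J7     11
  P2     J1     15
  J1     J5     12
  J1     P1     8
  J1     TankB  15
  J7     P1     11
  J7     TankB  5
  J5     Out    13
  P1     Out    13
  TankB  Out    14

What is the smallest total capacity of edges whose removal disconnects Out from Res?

Augment Res→J2→J1→J5→Out: bottleneck 3, flow now 3.
Augment Res→J3→J1→J5→Out: bottleneck 4, flow now 7.
Augment Res→P2→J1→J5→Out: bottleneck 5, flow now 12.
Augment Res→P2→J1→P1→Out: bottleneck 8, flow now 20.
Augment Res→P2→J1→TankB→Out: bottleneck 2, flow now 22.
No augmenting path remains; maximum flow = 22.
By max-flow min-cut, the minimum cut capacity equals the max flow.
In the residual graph, reachable from Res: {Res}.
Min-cut edges: Res→J2 (3), Res→J3 (4), Res→P2 (15); capacity 3 + 4 + 15 = 22.

22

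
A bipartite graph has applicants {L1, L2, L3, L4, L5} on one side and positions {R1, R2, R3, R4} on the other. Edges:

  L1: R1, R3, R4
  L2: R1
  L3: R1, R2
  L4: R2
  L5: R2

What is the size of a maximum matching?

3

Unit-capacity flow: source→left, listed edges, right→sink; max matching = max flow.
Augmenting path L1→R1 (+1); matched 1.
Augmenting path L3→R2 (+1); matched 2.
Augmenting path L2→R1→L1→R3 (+1); matched 3.
No augmenting path remains; maximum matching = 3.
König certificate: {L1, R1, R2} is a vertex cover of size 3 (every listed pair touches it), so no matching can be larger.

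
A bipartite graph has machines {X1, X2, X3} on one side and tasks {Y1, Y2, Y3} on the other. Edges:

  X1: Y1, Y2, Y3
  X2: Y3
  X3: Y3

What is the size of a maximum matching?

2

Unit-capacity flow: source→left, listed edges, right→sink; max matching = max flow.
Augmenting path X1→Y1 (+1); matched 1.
Augmenting path X2→Y3 (+1); matched 2.
No augmenting path remains; maximum matching = 2.
König certificate: {X1, Y3} is a vertex cover of size 2 (every listed pair touches it), so no matching can be larger.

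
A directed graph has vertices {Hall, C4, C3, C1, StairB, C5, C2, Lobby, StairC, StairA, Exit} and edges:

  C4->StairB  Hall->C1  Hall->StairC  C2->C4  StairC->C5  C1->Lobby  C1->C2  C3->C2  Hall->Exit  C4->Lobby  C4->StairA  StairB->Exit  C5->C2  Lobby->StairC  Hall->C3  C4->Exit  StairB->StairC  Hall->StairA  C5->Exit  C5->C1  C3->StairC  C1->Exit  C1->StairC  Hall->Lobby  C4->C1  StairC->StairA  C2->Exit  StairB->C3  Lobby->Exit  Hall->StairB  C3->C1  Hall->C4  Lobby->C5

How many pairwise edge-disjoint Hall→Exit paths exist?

7

Assign every edge capacity 1; by Menger, the answer equals the max flow.
Path Hall→Exit (+1); total 1.
Path Hall→C4→Exit (+1); total 2.
Path Hall→C1→Exit (+1); total 3.
Path Hall→StairB→Exit (+1); total 4.
Path Hall→Lobby→Exit (+1); total 5.
Path Hall→C3→C2→Exit (+1); total 6.
Path Hall→StairC→C5→Exit (+1); total 7.
No residual Hall→Exit path; max flow = 7.
Certifying cut of size 7: {Hall→C1, Hall→C3, Hall→C4, Hall→Exit, Hall→Lobby, Hall→StairB, Hall→StairC}.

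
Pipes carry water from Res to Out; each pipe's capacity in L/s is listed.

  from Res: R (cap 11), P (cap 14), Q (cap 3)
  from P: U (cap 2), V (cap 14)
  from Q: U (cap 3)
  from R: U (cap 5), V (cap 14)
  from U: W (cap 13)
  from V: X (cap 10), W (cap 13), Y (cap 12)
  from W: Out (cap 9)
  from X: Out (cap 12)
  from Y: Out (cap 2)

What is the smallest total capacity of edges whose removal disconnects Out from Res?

21

Augment Res→P→U→W→Out: bottleneck 2, flow now 2.
Augment Res→P→V→W→Out: bottleneck 7, flow now 9.
Augment Res→P→V→X→Out: bottleneck 5, flow now 14.
Augment Res→R→V→X→Out: bottleneck 5, flow now 19.
Augment Res→R→V→Y→Out: bottleneck 2, flow now 21.
No augmenting path remains; maximum flow = 21.
By max-flow min-cut, the minimum cut capacity equals the max flow.
In the residual graph, reachable from Res: {Res, P, Q, R, U, V, W, Y}.
Min-cut edges: V→X (10), W→Out (9), Y→Out (2); capacity 10 + 9 + 2 = 21.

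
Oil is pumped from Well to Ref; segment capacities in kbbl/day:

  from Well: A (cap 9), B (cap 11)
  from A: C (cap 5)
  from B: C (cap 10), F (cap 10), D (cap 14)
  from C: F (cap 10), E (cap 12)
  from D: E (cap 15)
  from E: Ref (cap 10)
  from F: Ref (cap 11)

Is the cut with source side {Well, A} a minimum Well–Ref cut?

Given cut capacity: 11 + 5 = 16.
Augment Well→B→F→Ref: bottleneck 10, flow now 10.
Augment Well→A→C→E→Ref: bottleneck 5, flow now 15.
Augment Well→B→C→E→Ref: bottleneck 1, flow now 16.
No augmenting path remains; maximum flow = 16.
Cut capacity 16 equals the max flow, so it is a minimum cut.

Yes — it is a minimum cut (capacity 16).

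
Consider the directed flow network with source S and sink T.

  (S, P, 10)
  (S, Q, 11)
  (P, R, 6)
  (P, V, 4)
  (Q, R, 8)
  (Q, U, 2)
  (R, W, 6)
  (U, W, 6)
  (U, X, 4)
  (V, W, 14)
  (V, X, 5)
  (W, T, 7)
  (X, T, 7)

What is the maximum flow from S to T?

12

Augment S→P→R→W→T: bottleneck 6, flow now 6.
Augment S→P→V→W→T: bottleneck 1, flow now 7.
Augment S→P→V→X→T: bottleneck 3, flow now 10.
Augment S→Q→U→X→T: bottleneck 2, flow now 12.
No augmenting path remains; maximum flow = 12.
In the residual graph, reachable from S: {S, P, Q, R}.
Min-cut edges: P→V (4), Q→U (2), R→W (6); capacity 4 + 2 + 6 = 12.
This cut is saturated, so no flow can exceed 12.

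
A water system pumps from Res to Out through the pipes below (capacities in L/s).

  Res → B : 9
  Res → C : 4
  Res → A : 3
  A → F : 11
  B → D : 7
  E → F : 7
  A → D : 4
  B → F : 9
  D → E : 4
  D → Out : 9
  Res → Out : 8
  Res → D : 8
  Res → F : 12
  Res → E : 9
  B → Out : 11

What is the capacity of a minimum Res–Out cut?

26

Augment Res→Out: bottleneck 8, flow now 8.
Augment Res→B→Out: bottleneck 9, flow now 17.
Augment Res→D→Out: bottleneck 8, flow now 25.
Augment Res→A→D→Out: bottleneck 1, flow now 26.
No augmenting path remains; maximum flow = 26.
By max-flow min-cut, the minimum cut capacity equals the max flow.
In the residual graph, reachable from Res: {Res, A, C, D, E, F}.
Min-cut edges: Res→B (9), Res→Out (8), D→Out (9); capacity 9 + 8 + 9 = 26.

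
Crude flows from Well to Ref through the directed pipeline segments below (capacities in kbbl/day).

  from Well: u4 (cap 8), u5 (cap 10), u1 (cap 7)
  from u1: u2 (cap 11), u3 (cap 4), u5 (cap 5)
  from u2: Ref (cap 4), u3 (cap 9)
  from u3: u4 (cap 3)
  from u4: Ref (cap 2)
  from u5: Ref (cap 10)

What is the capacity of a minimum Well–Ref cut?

16

Augment Well→u4→Ref: bottleneck 2, flow now 2.
Augment Well→u5→Ref: bottleneck 10, flow now 12.
Augment Well→u1→u2→Ref: bottleneck 4, flow now 16.
No augmenting path remains; maximum flow = 16.
By max-flow min-cut, the minimum cut capacity equals the max flow.
In the residual graph, reachable from Well: {Well, u1, u2, u3, u4, u5}.
Min-cut edges: u2→Ref (4), u4→Ref (2), u5→Ref (10); capacity 4 + 2 + 10 = 16.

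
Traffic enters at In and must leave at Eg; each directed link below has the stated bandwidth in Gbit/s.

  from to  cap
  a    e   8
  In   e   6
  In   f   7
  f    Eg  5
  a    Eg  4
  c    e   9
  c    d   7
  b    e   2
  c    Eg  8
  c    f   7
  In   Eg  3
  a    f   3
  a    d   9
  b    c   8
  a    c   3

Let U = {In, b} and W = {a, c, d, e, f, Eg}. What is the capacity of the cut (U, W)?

26

Edges leaving {In, b}: In→e (6), In→f (7), In→Eg (3), b→c (8), b→e (2).
Cut capacity = 6 + 7 + 3 + 8 + 2 = 26.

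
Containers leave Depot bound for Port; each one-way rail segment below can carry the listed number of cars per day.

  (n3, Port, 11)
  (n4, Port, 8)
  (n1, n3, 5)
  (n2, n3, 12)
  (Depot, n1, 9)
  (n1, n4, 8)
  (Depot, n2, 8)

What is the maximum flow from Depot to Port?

17

Augment Depot→n1→n3→Port: bottleneck 5, flow now 5.
Augment Depot→n1→n4→Port: bottleneck 4, flow now 9.
Augment Depot→n2→n3→Port: bottleneck 6, flow now 15.
Augment Depot→n2→n3→n1→n4→Port: bottleneck 2, flow now 17. (uses reverse residual edge)
No augmenting path remains; maximum flow = 17.
In the residual graph, reachable from Depot: {Depot}.
Min-cut edges: Depot→n1 (9), Depot→n2 (8); capacity 9 + 8 = 17.
This cut is saturated, so no flow can exceed 17.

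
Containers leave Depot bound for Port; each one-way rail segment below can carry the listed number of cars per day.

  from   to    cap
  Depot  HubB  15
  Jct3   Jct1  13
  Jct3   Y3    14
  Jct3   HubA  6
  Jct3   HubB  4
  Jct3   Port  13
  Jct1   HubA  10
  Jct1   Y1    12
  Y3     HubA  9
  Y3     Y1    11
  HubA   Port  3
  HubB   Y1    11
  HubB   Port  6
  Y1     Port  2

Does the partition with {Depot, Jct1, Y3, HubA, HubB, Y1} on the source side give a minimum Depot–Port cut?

Given cut capacity: 3 + 6 + 2 = 11.
Augment Depot→HubB→Port: bottleneck 6, flow now 6.
Augment Depot→HubB→Y1→Port: bottleneck 2, flow now 8.
No augmenting path remains; maximum flow = 8.
In the residual graph, reachable from Depot: {Depot, HubB, Y1}.
Min-cut edges: HubB→Port (6), Y1→Port (2); capacity 6 + 2 = 8.
Cut capacity 11 exceeds the max flow 8, so it is not minimum.

No — its capacity is 11, but the minimum cut has capacity 8.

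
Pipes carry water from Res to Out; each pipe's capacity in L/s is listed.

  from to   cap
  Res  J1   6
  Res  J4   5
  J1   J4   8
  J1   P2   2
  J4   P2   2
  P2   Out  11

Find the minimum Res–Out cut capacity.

Augment Res→J1→P2→Out: bottleneck 2, flow now 2.
Augment Res→J4→P2→Out: bottleneck 2, flow now 4.
No augmenting path remains; maximum flow = 4.
By max-flow min-cut, the minimum cut capacity equals the max flow.
In the residual graph, reachable from Res: {Res, J1, J4}.
Min-cut edges: J1→P2 (2), J4→P2 (2); capacity 2 + 2 = 4.

4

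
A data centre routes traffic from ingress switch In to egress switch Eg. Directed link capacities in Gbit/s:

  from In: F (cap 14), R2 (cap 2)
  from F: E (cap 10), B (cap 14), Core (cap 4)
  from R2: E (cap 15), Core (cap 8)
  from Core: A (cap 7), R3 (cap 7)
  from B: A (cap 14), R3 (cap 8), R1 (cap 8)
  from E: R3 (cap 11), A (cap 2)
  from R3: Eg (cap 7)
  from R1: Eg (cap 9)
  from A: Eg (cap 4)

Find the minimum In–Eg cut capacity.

Augment In→F→Core→R3→Eg: bottleneck 4, flow now 4.
Augment In→F→B→R3→Eg: bottleneck 3, flow now 7.
Augment In→F→B→R1→Eg: bottleneck 7, flow now 14.
Augment In→R2→Core→A→Eg: bottleneck 2, flow now 16.
No augmenting path remains; maximum flow = 16.
By max-flow min-cut, the minimum cut capacity equals the max flow.
In the residual graph, reachable from In: {In}.
Min-cut edges: In→F (14), In→R2 (2); capacity 14 + 2 = 16.

16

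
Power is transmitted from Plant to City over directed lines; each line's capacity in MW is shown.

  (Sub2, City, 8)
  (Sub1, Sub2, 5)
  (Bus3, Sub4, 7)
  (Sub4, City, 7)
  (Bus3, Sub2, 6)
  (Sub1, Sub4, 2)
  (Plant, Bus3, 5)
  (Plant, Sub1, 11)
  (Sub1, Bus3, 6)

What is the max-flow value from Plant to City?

Augment Plant→Sub1→Sub4→City: bottleneck 2, flow now 2.
Augment Plant→Sub1→Sub2→City: bottleneck 5, flow now 7.
Augment Plant→Bus3→Sub4→City: bottleneck 5, flow now 12.
Augment Plant→Sub1→Bus3→Sub2→City: bottleneck 3, flow now 15.
No augmenting path remains; maximum flow = 15.
In the residual graph, reachable from Plant: {Plant, Sub1, Bus3, Sub4, Sub2}.
Min-cut edges: Sub4→City (7), Sub2→City (8); capacity 7 + 8 = 15.
This cut is saturated, so no flow can exceed 15.

15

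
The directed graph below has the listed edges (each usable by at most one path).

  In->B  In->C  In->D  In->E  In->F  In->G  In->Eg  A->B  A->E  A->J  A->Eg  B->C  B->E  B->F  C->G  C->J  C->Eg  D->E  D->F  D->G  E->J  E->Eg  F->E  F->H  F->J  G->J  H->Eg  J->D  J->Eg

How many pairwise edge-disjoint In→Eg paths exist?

5

Assign every edge capacity 1; by Menger, the answer equals the max flow.
Path In→Eg (+1); total 1.
Path In→C→Eg (+1); total 2.
Path In→E→Eg (+1); total 3.
Path In→F→H→Eg (+1); total 4.
Path In→G→J→Eg (+1); total 5.
No residual In→Eg path; max flow = 5.
Certifying cut of size 5: {C→Eg, E→Eg, F→H, In→Eg, J→Eg}.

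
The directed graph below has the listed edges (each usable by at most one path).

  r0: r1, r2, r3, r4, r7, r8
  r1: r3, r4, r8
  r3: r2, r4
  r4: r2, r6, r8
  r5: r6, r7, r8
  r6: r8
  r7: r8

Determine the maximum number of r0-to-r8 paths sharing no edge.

5

Assign every edge capacity 1; by Menger, the answer equals the max flow.
Path r0→r8 (+1); total 1.
Path r0→r1→r8 (+1); total 2.
Path r0→r4→r8 (+1); total 3.
Path r0→r7→r8 (+1); total 4.
Path r0→r3→r4→r6→r8 (+1); total 5.
No residual r0→r8 path; max flow = 5.
Certifying cut of size 5: {r0→r1, r0→r3, r0→r4, r0→r7, r0→r8}.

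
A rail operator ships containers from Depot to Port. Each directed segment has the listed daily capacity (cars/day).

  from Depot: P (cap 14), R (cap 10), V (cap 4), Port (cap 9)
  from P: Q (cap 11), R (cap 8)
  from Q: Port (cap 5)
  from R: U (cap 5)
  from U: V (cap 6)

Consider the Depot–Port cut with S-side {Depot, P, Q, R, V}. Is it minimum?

No — its capacity is 19, but the minimum cut has capacity 14.

Given cut capacity: 9 + 5 + 5 = 19.
Augment Depot→Port: bottleneck 9, flow now 9.
Augment Depot→P→Q→Port: bottleneck 5, flow now 14.
No augmenting path remains; maximum flow = 14.
In the residual graph, reachable from Depot: {Depot, P, Q, R, U, V}.
Min-cut edges: Depot→Port (9), Q→Port (5); capacity 9 + 5 = 14.
Cut capacity 19 exceeds the max flow 14, so it is not minimum.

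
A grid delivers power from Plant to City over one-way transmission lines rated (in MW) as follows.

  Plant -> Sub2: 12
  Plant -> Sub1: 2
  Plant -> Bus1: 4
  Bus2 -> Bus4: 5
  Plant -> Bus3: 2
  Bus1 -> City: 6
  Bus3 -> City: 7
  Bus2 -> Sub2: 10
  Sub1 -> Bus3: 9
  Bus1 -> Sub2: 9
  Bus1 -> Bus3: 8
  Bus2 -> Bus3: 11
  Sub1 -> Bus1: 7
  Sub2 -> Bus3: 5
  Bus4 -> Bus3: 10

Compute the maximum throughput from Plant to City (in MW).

Augment Plant→Bus1→City: bottleneck 4, flow now 4.
Augment Plant→Bus3→City: bottleneck 2, flow now 6.
Augment Plant→Sub1→Bus1→City: bottleneck 2, flow now 8.
Augment Plant→Sub2→Bus3→City: bottleneck 5, flow now 13.
No augmenting path remains; maximum flow = 13.
In the residual graph, reachable from Plant: {Plant, Sub2}.
Min-cut edges: Plant→Sub1 (2), Plant→Bus1 (4), Plant→Bus3 (2), Sub2→Bus3 (5); capacity 2 + 4 + 2 + 5 = 13.
This cut is saturated, so no flow can exceed 13.

13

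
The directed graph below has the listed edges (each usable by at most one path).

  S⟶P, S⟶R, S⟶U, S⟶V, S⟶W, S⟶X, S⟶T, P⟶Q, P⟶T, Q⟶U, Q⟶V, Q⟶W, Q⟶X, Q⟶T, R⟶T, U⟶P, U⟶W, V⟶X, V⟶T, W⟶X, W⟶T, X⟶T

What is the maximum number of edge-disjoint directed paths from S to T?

Assign every edge capacity 1; by Menger, the answer equals the max flow.
Path S→T (+1); total 1.
Path S→P→T (+1); total 2.
Path S→R→T (+1); total 3.
Path S→V→T (+1); total 4.
Path S→W→T (+1); total 5.
Path S→X→T (+1); total 6.
Path S→U→P→Q→T (+1); total 7.
No residual S→T path; max flow = 7.
Certifying cut of size 7: {S→P, S→R, S→T, S→U, S→V, S→W, S→X}.

7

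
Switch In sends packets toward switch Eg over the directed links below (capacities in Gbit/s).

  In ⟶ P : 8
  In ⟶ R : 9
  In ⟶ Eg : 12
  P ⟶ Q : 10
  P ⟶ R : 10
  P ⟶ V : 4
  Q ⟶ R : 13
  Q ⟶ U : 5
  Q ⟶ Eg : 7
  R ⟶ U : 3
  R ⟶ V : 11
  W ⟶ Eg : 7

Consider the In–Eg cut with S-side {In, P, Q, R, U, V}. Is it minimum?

Yes — it is a minimum cut (capacity 19).

Given cut capacity: 12 + 7 = 19.
Augment In→Eg: bottleneck 12, flow now 12.
Augment In→P→Q→Eg: bottleneck 7, flow now 19.
No augmenting path remains; maximum flow = 19.
Cut capacity 19 equals the max flow, so it is a minimum cut.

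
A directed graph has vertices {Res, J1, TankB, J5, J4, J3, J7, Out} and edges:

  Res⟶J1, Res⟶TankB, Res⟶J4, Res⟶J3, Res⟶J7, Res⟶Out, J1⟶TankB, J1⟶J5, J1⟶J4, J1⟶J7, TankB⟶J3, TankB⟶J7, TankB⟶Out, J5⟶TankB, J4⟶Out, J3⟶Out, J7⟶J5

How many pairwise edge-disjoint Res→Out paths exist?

4

Assign every edge capacity 1; by Menger, the answer equals the max flow.
Path Res→Out (+1); total 1.
Path Res→TankB→Out (+1); total 2.
Path Res→J4→Out (+1); total 3.
Path Res→J3→Out (+1); total 4.
No residual Res→Out path; max flow = 4.
Certifying cut of size 4: {J3→Out, J4→Out, Res→Out, TankB→Out}.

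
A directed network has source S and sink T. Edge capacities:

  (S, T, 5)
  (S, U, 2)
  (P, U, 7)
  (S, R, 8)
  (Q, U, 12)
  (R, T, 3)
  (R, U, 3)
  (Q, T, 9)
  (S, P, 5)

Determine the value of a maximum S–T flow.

8

Augment S→T: bottleneck 5, flow now 5.
Augment S→R→T: bottleneck 3, flow now 8.
No augmenting path remains; maximum flow = 8.
In the residual graph, reachable from S: {S, P, R, U}.
Min-cut edges: S→T (5), R→T (3); capacity 5 + 3 = 8.
This cut is saturated, so no flow can exceed 8.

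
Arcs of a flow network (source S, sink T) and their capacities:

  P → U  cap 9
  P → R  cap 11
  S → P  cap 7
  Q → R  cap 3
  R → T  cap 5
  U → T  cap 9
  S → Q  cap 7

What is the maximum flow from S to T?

10

Augment S→P→R→T: bottleneck 5, flow now 5.
Augment S→P→U→T: bottleneck 2, flow now 7.
Augment S→Q→R→P→U→T: bottleneck 3, flow now 10. (uses reverse residual edge)
No augmenting path remains; maximum flow = 10.
In the residual graph, reachable from S: {S, Q}.
Min-cut edges: S→P (7), Q→R (3); capacity 7 + 3 = 10.
This cut is saturated, so no flow can exceed 10.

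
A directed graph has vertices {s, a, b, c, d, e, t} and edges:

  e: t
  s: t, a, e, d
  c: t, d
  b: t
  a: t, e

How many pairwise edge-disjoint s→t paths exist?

3

Assign every edge capacity 1; by Menger, the answer equals the max flow.
Path s→t (+1); total 1.
Path s→a→t (+1); total 2.
Path s→e→t (+1); total 3.
No residual s→t path; max flow = 3.
Certifying cut of size 3: {s→a, s→e, s→t}.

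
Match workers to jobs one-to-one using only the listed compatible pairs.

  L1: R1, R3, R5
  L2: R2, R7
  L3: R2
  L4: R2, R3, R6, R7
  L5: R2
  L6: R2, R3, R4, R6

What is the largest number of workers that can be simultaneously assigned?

5

Unit-capacity flow: source→left, listed edges, right→sink; max matching = max flow.
Augmenting path L1→R1 (+1); matched 1.
Augmenting path L2→R2 (+1); matched 2.
Augmenting path L4→R3 (+1); matched 3.
Augmenting path L6→R4 (+1); matched 4.
Augmenting path L3→R2→L2→R7 (+1); matched 5.
No augmenting path remains; maximum matching = 5.
König certificate: {L1, L2, L4, L6, R2} is a vertex cover of size 5 (every listed pair touches it), so no matching can be larger.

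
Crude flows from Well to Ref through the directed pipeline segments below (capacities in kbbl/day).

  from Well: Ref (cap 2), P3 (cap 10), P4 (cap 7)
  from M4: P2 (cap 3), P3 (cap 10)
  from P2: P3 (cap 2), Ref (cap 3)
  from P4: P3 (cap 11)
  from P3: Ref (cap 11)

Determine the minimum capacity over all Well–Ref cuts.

Augment Well→Ref: bottleneck 2, flow now 2.
Augment Well→P3→Ref: bottleneck 10, flow now 12.
Augment Well→P4→P3→Ref: bottleneck 1, flow now 13.
No augmenting path remains; maximum flow = 13.
By max-flow min-cut, the minimum cut capacity equals the max flow.
In the residual graph, reachable from Well: {Well, P4, P3}.
Min-cut edges: Well→Ref (2), P3→Ref (11); capacity 2 + 11 = 13.

13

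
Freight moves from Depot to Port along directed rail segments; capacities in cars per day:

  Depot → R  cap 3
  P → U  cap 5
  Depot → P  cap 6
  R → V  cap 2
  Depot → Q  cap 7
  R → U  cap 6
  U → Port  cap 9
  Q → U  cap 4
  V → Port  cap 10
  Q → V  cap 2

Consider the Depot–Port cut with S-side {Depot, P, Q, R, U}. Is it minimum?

Yes — it is a minimum cut (capacity 13).

Given cut capacity: 2 + 2 + 9 = 13.
Augment Depot→P→U→Port: bottleneck 5, flow now 5.
Augment Depot→Q→U→Port: bottleneck 4, flow now 9.
Augment Depot→Q→V→Port: bottleneck 2, flow now 11.
Augment Depot→R→V→Port: bottleneck 2, flow now 13.
No augmenting path remains; maximum flow = 13.
Cut capacity 13 equals the max flow, so it is a minimum cut.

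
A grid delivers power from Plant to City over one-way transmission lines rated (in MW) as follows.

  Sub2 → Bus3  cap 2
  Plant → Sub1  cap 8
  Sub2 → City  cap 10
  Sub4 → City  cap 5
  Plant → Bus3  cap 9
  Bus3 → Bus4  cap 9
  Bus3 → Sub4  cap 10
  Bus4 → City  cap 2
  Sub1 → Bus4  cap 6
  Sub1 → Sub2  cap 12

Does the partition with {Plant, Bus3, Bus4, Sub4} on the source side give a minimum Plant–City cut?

Given cut capacity: 8 + 2 + 5 = 15.
Augment Plant→Sub1→Bus4→City: bottleneck 2, flow now 2.
Augment Plant→Sub1→Sub2→City: bottleneck 6, flow now 8.
Augment Plant→Bus3→Sub4→City: bottleneck 5, flow now 13.
Augment Plant→Bus3→Bus4→Sub1→Sub2→City: bottleneck 2, flow now 15. (uses reverse residual edge)
No augmenting path remains; maximum flow = 15.
Cut capacity 15 equals the max flow, so it is a minimum cut.

Yes — it is a minimum cut (capacity 15).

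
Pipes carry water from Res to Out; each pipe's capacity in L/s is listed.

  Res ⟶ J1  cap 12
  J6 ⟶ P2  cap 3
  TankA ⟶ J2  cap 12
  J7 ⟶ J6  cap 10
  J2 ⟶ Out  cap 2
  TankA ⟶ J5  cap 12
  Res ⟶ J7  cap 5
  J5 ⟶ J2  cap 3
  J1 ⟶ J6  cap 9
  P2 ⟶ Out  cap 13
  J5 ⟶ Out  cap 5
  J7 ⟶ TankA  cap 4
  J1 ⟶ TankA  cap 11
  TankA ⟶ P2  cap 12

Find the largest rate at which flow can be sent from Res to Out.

Augment Res→J1→J6→P2→Out: bottleneck 3, flow now 3.
Augment Res→J1→TankA→P2→Out: bottleneck 9, flow now 12.
Augment Res→J7→TankA→P2→Out: bottleneck 1, flow now 13.
Augment Res→J7→TankA→J5→Out: bottleneck 3, flow now 16.
Augment Res→J7→J6→J1→TankA→J5→Out: bottleneck 1, flow now 17. (uses reverse residual edge)
No augmenting path remains; maximum flow = 17.
In the residual graph, reachable from Res: {Res}.
Min-cut edges: Res→J1 (12), Res→J7 (5); capacity 12 + 5 = 17.
This cut is saturated, so no flow can exceed 17.

17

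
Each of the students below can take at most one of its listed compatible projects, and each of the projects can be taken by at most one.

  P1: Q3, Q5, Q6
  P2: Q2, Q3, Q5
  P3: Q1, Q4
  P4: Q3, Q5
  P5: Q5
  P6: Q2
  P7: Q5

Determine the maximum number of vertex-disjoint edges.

Unit-capacity flow: source→left, listed edges, right→sink; max matching = max flow.
Augmenting path P1→Q3 (+1); matched 1.
Augmenting path P2→Q2 (+1); matched 2.
Augmenting path P3→Q1 (+1); matched 3.
Augmenting path P4→Q5 (+1); matched 4.
Augmenting path P5→Q5→P4→Q3→P1→Q6 (+1); matched 5.
No augmenting path remains; maximum matching = 5.
König certificate: {P1, P3, Q2, Q3, Q5} is a vertex cover of size 5 (every listed pair touches it), so no matching can be larger.

5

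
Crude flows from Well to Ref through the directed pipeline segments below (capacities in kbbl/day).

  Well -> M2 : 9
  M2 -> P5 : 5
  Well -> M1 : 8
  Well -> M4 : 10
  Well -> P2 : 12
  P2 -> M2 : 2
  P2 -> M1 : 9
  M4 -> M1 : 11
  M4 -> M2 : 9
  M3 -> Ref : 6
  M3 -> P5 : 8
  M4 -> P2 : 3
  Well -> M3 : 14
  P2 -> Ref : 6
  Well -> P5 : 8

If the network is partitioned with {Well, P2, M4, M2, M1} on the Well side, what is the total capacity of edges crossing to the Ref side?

33

Edges leaving {Well, P2, M4, M2, M1}: Well→M3 (14), Well→P5 (8), P2→Ref (6), M2→P5 (5).
Cut capacity = 14 + 8 + 6 + 5 = 33.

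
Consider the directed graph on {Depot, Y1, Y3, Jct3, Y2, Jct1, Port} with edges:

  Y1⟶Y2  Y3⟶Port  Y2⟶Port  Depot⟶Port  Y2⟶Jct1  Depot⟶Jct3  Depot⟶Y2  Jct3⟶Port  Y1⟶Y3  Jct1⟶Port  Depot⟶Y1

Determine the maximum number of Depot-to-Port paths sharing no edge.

Assign every edge capacity 1; by Menger, the answer equals the max flow.
Path Depot→Port (+1); total 1.
Path Depot→Jct3→Port (+1); total 2.
Path Depot→Y2→Port (+1); total 3.
Path Depot→Y1→Y3→Port (+1); total 4.
No residual Depot→Port path; max flow = 4.
Certifying cut of size 4: {Depot→Jct3, Depot→Port, Depot→Y1, Depot→Y2}.

4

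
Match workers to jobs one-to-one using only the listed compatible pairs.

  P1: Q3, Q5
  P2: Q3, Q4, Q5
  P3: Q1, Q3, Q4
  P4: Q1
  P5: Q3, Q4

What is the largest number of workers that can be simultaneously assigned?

4

Unit-capacity flow: source→left, listed edges, right→sink; max matching = max flow.
Augmenting path P1→Q3 (+1); matched 1.
Augmenting path P2→Q4 (+1); matched 2.
Augmenting path P3→Q1 (+1); matched 3.
Augmenting path P5→Q3→P1→Q5 (+1); matched 4.
No augmenting path remains; maximum matching = 4.
König certificate: {Q1, Q3, Q4, Q5} is a vertex cover of size 4 (every listed pair touches it), so no matching can be larger.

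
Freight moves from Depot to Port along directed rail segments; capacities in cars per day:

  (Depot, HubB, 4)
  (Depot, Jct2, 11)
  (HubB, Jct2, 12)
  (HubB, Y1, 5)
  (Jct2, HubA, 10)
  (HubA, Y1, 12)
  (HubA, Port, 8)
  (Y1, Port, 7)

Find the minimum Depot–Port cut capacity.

Augment Depot→HubB→Y1→Port: bottleneck 4, flow now 4.
Augment Depot→Jct2→HubA→Port: bottleneck 8, flow now 12.
Augment Depot→Jct2→HubA→Y1→Port: bottleneck 2, flow now 14.
No augmenting path remains; maximum flow = 14.
By max-flow min-cut, the minimum cut capacity equals the max flow.
In the residual graph, reachable from Depot: {Depot, Jct2}.
Min-cut edges: Depot→HubB (4), Jct2→HubA (10); capacity 4 + 10 = 14.

14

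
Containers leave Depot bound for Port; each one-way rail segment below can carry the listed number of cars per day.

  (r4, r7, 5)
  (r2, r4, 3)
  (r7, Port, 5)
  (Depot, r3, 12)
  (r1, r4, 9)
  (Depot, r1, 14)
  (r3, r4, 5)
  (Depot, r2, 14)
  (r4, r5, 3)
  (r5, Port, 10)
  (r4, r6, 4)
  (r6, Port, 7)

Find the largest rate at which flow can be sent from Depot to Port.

12

Augment Depot→r1→r4→r5→Port: bottleneck 3, flow now 3.
Augment Depot→r1→r4→r6→Port: bottleneck 4, flow now 7.
Augment Depot→r1→r4→r7→Port: bottleneck 2, flow now 9.
Augment Depot→r2→r4→r7→Port: bottleneck 3, flow now 12.
No augmenting path remains; maximum flow = 12.
In the residual graph, reachable from Depot: {Depot, r1, r2, r3, r4}.
Min-cut edges: r4→r5 (3), r4→r6 (4), r4→r7 (5); capacity 3 + 4 + 5 = 12.
This cut is saturated, so no flow can exceed 12.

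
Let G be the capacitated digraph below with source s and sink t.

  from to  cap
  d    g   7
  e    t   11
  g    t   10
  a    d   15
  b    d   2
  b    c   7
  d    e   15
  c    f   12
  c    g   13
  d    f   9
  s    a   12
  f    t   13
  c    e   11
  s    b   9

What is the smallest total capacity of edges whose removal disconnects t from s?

Augment s→a→d→e→t: bottleneck 11, flow now 11.
Augment s→a→d→f→t: bottleneck 1, flow now 12.
Augment s→b→c→f→t: bottleneck 7, flow now 19.
Augment s→b→d→f→t: bottleneck 2, flow now 21.
No augmenting path remains; maximum flow = 21.
By max-flow min-cut, the minimum cut capacity equals the max flow.
In the residual graph, reachable from s: {s}.
Min-cut edges: s→a (12), s→b (9); capacity 12 + 9 = 21.

21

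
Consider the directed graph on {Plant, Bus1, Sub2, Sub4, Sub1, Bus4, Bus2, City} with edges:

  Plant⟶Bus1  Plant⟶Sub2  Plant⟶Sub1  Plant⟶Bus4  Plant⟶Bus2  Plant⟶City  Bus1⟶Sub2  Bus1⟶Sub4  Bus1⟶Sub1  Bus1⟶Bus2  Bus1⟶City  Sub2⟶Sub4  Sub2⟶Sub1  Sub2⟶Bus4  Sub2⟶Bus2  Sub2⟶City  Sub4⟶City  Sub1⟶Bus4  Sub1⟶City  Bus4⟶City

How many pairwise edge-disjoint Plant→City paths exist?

Assign every edge capacity 1; by Menger, the answer equals the max flow.
Path Plant→City (+1); total 1.
Path Plant→Bus1→City (+1); total 2.
Path Plant→Sub2→City (+1); total 3.
Path Plant→Sub1→City (+1); total 4.
Path Plant→Bus4→City (+1); total 5.
No residual Plant→City path; max flow = 5.
Certifying cut of size 5: {Plant→Bus1, Plant→Bus4, Plant→City, Plant→Sub1, Plant→Sub2}.

5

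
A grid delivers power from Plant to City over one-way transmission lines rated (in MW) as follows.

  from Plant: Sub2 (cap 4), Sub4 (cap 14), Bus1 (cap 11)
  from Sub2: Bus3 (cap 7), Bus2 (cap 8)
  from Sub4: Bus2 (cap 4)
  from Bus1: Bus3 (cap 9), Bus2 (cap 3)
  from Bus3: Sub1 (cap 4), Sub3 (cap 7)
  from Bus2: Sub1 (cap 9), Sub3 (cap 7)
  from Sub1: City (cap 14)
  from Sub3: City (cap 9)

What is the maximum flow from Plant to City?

Augment Plant→Sub2→Bus3→Sub1→City: bottleneck 4, flow now 4.
Augment Plant→Sub4→Bus2→Sub1→City: bottleneck 4, flow now 8.
Augment Plant→Bus1→Bus3→Sub3→City: bottleneck 7, flow now 15.
Augment Plant→Bus1→Bus2→Sub1→City: bottleneck 3, flow now 18.
Augment Plant→Bus1→Bus3→Sub2→Bus2→Sub1→City: bottleneck 1, flow now 19. (uses reverse residual edge)
No augmenting path remains; maximum flow = 19.
In the residual graph, reachable from Plant: {Plant, Sub4}.
Min-cut edges: Plant→Sub2 (4), Plant→Bus1 (11), Sub4→Bus2 (4); capacity 4 + 11 + 4 = 19.
This cut is saturated, so no flow can exceed 19.

19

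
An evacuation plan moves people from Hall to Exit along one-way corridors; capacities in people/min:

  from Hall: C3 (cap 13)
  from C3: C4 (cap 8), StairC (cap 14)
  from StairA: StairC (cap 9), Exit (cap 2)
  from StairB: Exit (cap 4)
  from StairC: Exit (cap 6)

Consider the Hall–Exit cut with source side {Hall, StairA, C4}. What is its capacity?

24

Edges leaving {Hall, StairA, C4}: Hall→C3 (13), StairA→StairC (9), StairA→Exit (2).
Cut capacity = 13 + 9 + 2 = 24.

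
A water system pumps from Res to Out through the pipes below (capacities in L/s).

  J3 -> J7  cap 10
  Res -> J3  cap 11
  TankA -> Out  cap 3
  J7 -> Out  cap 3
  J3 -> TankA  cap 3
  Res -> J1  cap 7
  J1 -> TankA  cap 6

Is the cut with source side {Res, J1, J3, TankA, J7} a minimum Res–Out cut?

Yes — it is a minimum cut (capacity 6).

Given cut capacity: 3 + 3 = 6.
Augment Res→J1→TankA→Out: bottleneck 3, flow now 3.
Augment Res→J3→J7→Out: bottleneck 3, flow now 6.
No augmenting path remains; maximum flow = 6.
Cut capacity 6 equals the max flow, so it is a minimum cut.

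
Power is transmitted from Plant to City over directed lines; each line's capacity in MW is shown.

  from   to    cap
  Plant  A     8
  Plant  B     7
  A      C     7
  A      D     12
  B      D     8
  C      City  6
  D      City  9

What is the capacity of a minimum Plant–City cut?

Augment Plant→A→C→City: bottleneck 6, flow now 6.
Augment Plant→A→D→City: bottleneck 2, flow now 8.
Augment Plant→B→D→City: bottleneck 7, flow now 15.
No augmenting path remains; maximum flow = 15.
By max-flow min-cut, the minimum cut capacity equals the max flow.
In the residual graph, reachable from Plant: {Plant}.
Min-cut edges: Plant→A (8), Plant→B (7); capacity 8 + 7 = 15.

15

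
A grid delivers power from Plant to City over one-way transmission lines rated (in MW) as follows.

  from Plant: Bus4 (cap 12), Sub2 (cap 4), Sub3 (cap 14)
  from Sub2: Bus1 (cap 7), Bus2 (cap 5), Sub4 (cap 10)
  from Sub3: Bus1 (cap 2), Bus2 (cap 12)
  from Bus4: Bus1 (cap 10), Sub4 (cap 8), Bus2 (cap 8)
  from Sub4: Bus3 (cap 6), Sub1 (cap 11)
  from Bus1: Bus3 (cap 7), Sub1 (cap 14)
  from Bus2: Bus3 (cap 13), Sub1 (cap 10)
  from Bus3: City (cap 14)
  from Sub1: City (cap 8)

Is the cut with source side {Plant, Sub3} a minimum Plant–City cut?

Given cut capacity: 4 + 12 + 2 + 12 = 30.
Augment Plant→Sub2→Sub4→Bus3→City: bottleneck 4, flow now 4.
Augment Plant→Sub3→Bus1→Bus3→City: bottleneck 2, flow now 6.
Augment Plant→Sub3→Bus2→Bus3→City: bottleneck 8, flow now 14.
Augment Plant→Sub3→Bus2→Sub1→City: bottleneck 4, flow now 18.
Augment Plant→Bus4→Sub4→Sub1→City: bottleneck 4, flow now 22.
No augmenting path remains; maximum flow = 22.
In the residual graph, reachable from Plant: {Plant, Sub2, Sub3, Bus4, Sub4, Bus1, Bus2, Bus3, Sub1}.
Min-cut edges: Bus3→City (14), Sub1→City (8); capacity 14 + 8 = 22.
Cut capacity 30 exceeds the max flow 22, so it is not minimum.

No — its capacity is 30, but the minimum cut has capacity 22.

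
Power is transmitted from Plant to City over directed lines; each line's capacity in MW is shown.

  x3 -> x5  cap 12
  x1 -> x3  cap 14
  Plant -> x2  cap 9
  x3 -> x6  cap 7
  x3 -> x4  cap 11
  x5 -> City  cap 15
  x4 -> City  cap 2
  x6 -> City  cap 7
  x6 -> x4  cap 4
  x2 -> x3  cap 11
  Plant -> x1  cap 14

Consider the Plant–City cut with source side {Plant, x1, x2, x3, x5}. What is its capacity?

33

Edges leaving {Plant, x1, x2, x3, x5}: x3→x4 (11), x3→x6 (7), x5→City (15).
Cut capacity = 11 + 7 + 15 = 33.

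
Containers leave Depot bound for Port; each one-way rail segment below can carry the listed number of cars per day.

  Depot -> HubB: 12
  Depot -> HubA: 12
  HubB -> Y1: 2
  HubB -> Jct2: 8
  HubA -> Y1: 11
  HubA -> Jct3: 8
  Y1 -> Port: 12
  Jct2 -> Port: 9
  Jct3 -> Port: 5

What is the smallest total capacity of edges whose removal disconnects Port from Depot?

22

Augment Depot→HubB→Y1→Port: bottleneck 2, flow now 2.
Augment Depot→HubB→Jct2→Port: bottleneck 8, flow now 10.
Augment Depot→HubA→Y1→Port: bottleneck 10, flow now 20.
Augment Depot→HubA→Jct3→Port: bottleneck 2, flow now 22.
No augmenting path remains; maximum flow = 22.
By max-flow min-cut, the minimum cut capacity equals the max flow.
In the residual graph, reachable from Depot: {Depot, HubB}.
Min-cut edges: Depot→HubA (12), HubB→Y1 (2), HubB→Jct2 (8); capacity 12 + 2 + 8 = 22.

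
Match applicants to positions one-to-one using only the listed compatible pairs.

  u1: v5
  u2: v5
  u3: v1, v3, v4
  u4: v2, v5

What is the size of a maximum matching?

Unit-capacity flow: source→left, listed edges, right→sink; max matching = max flow.
Augmenting path u1→v5 (+1); matched 1.
Augmenting path u3→v1 (+1); matched 2.
Augmenting path u4→v2 (+1); matched 3.
No augmenting path remains; maximum matching = 3.
König certificate: {u3, u4, v5} is a vertex cover of size 3 (every listed pair touches it), so no matching can be larger.

3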